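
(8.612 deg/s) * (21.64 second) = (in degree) 186.4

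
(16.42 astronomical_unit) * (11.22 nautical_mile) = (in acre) 1.261e+13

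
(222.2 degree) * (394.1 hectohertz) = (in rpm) 1.459e+06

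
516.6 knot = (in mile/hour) 594.5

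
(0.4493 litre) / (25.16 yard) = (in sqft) 0.0002102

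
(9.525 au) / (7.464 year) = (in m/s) 6054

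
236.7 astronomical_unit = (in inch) 1.394e+15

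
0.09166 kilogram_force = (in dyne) 8.989e+04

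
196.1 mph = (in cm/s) 8766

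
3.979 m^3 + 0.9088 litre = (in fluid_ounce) 1.346e+05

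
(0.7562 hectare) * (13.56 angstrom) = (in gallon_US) 0.002709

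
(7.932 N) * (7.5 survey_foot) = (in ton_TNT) 4.334e-09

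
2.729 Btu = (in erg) 2.879e+10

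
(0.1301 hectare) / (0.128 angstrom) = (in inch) 4.002e+15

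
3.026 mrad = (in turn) 0.0004816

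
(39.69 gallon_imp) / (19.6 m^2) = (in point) 26.1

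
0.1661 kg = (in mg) 1.661e+05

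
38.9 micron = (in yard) 4.254e-05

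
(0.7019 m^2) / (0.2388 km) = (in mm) 2.939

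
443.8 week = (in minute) 4.474e+06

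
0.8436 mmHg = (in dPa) 1125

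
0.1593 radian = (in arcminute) 547.6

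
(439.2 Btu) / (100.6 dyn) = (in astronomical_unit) 0.003079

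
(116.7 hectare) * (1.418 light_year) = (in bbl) 9.847e+22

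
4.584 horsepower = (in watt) 3418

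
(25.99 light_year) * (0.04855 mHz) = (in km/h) 4.298e+13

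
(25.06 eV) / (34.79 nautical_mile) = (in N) 6.232e-23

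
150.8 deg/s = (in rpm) 25.13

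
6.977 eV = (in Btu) 1.06e-21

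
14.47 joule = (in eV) 9.031e+19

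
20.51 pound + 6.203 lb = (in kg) 12.12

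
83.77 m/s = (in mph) 187.4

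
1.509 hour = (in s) 5432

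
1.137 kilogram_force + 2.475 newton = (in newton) 13.63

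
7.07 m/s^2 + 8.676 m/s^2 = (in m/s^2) 15.75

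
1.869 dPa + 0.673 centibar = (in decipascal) 6732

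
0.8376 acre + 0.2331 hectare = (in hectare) 0.5721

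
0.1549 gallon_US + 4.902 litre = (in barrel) 0.03452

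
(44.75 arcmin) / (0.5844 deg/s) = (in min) 0.02127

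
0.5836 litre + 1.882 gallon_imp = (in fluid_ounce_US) 309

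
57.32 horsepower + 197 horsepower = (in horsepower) 254.3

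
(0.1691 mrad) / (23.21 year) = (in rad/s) 2.31e-13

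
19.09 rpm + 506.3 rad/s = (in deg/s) 2.912e+04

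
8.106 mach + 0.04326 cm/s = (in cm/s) 2.76e+05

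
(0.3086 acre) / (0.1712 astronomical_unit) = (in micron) 0.04876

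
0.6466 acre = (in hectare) 0.2617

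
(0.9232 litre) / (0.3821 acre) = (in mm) 0.000597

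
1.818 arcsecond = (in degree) 0.000505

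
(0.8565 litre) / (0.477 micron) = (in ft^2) 1.933e+04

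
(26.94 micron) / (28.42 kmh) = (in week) 5.642e-12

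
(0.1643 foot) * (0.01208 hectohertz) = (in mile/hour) 0.1353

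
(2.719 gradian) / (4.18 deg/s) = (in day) 6.776e-06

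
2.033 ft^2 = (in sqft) 2.033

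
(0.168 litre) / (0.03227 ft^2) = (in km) 5.604e-05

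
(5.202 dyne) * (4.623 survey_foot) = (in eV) 4.575e+14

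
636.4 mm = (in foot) 2.088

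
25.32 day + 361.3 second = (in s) 2.188e+06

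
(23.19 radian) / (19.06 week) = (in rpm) 1.921e-05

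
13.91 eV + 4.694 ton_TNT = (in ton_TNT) 4.694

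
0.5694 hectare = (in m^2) 5694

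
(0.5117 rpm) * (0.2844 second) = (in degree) 0.8732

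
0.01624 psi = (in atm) 0.001105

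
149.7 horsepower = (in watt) 1.116e+05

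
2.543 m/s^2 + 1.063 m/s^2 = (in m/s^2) 3.606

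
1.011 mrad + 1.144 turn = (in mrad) 7189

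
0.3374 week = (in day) 2.362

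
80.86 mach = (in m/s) 2.753e+04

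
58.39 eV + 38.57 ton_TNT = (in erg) 1.614e+18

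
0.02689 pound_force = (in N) 0.1196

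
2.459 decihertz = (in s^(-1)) 0.2459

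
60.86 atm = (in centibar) 6167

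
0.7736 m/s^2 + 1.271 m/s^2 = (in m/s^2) 2.045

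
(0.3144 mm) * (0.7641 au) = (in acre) 8881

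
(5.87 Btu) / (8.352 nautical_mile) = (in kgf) 0.04083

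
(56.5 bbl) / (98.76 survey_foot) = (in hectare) 2.984e-05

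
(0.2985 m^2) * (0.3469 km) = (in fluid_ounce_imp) 3.644e+06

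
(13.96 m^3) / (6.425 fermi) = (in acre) 5.369e+11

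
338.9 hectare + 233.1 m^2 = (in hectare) 338.9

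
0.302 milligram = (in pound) 6.658e-07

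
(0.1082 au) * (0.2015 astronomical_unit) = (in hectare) 4.879e+16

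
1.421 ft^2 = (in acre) 3.262e-05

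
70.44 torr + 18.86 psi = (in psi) 20.22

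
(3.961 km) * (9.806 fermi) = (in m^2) 3.884e-11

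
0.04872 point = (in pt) 0.04872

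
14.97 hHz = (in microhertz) 1.497e+09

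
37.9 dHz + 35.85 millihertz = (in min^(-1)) 229.6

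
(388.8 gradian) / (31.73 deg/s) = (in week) 1.823e-05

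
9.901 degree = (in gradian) 11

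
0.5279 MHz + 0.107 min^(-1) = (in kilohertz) 527.9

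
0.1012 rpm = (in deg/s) 0.6072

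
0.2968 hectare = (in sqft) 3.195e+04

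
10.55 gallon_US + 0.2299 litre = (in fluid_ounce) 1358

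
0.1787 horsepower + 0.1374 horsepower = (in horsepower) 0.3161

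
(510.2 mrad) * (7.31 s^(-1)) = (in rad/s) 3.73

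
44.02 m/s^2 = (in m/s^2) 44.02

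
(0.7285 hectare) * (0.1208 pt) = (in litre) 310.5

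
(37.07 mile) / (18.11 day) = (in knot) 0.07411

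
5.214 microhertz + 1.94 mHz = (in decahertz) 0.0001945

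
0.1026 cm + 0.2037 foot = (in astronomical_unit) 4.219e-13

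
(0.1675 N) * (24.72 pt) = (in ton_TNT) 3.491e-13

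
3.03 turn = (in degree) 1091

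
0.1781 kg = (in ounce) 6.282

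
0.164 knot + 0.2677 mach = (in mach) 0.2679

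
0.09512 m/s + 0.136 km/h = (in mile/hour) 0.2973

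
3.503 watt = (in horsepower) 0.004698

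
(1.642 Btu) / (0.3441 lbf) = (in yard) 1238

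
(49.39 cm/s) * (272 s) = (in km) 0.1343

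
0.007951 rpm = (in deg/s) 0.04771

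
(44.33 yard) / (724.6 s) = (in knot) 0.1087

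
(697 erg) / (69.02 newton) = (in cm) 0.000101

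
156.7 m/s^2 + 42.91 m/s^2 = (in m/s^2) 199.6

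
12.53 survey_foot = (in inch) 150.4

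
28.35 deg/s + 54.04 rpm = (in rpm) 58.77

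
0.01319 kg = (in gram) 13.19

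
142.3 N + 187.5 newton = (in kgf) 33.63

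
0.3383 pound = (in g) 153.5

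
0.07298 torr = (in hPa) 0.0973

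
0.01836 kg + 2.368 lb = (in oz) 38.54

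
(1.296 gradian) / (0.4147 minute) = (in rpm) 0.007813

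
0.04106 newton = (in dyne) 4106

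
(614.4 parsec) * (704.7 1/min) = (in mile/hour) 4.981e+20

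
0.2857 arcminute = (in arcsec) 17.14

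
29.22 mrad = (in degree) 1.674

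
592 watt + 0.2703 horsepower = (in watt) 793.6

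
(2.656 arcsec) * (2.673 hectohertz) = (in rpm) 0.03287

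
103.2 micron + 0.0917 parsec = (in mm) 2.83e+18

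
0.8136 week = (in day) 5.695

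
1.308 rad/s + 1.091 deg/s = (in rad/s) 1.327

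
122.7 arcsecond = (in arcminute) 2.045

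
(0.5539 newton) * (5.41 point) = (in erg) 1.057e+04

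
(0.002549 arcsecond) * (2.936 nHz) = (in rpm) 3.465e-16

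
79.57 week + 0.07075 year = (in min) 8.393e+05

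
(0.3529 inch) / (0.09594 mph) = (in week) 3.456e-07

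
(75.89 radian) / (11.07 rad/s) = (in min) 0.1143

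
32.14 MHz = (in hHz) 3.214e+05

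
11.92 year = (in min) 6.265e+06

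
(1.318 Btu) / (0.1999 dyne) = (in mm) 6.956e+11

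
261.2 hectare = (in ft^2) 2.812e+07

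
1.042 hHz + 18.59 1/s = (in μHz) 1.228e+08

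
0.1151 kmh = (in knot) 0.06215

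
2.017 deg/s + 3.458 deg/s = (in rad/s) 0.09556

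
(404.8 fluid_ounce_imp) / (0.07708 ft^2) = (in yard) 1.757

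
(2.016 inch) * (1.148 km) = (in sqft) 632.8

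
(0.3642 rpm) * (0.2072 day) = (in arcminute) 2.347e+06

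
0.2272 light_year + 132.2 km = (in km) 2.149e+12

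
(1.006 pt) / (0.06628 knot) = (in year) 3.3e-10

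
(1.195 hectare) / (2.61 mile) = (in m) 2.845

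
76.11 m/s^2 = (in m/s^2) 76.11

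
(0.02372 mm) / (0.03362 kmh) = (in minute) 4.233e-05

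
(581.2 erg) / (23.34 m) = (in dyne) 0.249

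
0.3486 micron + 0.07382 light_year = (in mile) 4.34e+11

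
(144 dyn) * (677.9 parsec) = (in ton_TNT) 7.199e+06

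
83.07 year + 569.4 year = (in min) 3.429e+08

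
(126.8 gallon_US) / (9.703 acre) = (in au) 8.171e-17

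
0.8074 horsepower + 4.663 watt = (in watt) 606.7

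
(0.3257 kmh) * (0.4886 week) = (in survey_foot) 8.771e+04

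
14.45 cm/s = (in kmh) 0.5202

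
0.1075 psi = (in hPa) 7.412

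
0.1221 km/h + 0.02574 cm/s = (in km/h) 0.123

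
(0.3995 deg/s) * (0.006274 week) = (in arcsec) 5.457e+06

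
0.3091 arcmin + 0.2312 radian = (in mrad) 231.3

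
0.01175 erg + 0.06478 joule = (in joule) 0.06478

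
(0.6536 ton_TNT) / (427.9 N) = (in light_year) 6.755e-10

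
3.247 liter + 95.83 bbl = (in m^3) 15.24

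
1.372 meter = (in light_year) 1.45e-16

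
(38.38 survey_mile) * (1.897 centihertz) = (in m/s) 1172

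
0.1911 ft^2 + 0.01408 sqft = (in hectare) 1.906e-06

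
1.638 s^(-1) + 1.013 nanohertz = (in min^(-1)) 98.28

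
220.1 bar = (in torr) 1.651e+05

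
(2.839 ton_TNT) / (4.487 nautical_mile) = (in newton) 1.429e+06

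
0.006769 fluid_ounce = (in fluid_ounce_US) 0.006769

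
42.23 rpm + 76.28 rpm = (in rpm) 118.5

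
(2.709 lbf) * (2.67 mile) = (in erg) 5.178e+11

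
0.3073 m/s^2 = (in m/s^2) 0.3073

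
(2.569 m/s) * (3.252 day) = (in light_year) 7.63e-11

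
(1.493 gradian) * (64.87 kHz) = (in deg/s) 8.717e+04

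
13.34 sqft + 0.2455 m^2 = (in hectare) 0.0001485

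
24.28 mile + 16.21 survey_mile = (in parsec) 2.112e-12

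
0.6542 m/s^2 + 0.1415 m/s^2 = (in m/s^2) 0.7957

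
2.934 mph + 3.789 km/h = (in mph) 5.288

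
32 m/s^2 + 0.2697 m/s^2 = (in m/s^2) 32.27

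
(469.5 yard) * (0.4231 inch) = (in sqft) 49.66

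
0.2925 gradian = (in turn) 0.0007313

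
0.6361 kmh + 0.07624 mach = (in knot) 50.81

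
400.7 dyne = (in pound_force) 0.0009008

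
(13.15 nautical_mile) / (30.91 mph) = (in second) 1762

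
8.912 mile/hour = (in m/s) 3.984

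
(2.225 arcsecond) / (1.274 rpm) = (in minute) 1.348e-06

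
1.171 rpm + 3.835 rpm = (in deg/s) 30.04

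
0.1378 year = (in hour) 1207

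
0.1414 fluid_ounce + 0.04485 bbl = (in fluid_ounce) 241.3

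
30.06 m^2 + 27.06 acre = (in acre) 27.07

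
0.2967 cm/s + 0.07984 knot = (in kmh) 0.1585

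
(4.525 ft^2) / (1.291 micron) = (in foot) 1.068e+06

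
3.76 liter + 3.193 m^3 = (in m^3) 3.197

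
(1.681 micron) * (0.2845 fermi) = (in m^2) 4.782e-22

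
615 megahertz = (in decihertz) 6.15e+09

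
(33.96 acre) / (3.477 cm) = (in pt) 1.12e+10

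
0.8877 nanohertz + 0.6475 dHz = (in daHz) 0.006475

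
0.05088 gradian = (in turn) 0.0001272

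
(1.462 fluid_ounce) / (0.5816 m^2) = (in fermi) 7.434e+10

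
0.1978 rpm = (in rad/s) 0.02071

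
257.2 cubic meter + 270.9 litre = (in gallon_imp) 5.664e+04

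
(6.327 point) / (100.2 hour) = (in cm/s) 6.188e-07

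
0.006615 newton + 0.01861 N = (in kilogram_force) 0.002572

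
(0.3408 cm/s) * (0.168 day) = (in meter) 49.47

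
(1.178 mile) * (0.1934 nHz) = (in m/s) 3.666e-07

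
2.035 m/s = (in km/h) 7.326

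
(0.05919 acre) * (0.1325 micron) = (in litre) 0.03174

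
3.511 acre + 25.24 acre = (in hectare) 11.64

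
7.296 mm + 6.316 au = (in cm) 9.449e+13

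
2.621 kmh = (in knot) 1.415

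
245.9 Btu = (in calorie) 6.201e+04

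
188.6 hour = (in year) 0.02153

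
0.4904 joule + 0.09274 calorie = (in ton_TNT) 2.099e-10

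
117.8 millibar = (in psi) 1.709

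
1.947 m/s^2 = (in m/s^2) 1.947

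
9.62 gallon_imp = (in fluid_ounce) 1479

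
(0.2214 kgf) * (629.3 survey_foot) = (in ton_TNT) 9.954e-08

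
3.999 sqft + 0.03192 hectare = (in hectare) 0.03196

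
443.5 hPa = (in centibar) 44.35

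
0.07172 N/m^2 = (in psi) 1.04e-05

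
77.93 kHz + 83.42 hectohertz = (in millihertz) 8.627e+07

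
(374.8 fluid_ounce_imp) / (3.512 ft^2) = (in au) 2.182e-13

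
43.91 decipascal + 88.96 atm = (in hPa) 9.014e+04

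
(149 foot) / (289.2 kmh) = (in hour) 0.000157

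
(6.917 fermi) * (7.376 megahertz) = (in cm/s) 5.102e-06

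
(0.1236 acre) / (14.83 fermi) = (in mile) 2.096e+13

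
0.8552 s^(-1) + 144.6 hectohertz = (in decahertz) 1446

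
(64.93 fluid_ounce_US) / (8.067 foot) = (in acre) 1.93e-07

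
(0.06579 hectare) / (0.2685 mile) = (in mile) 0.0009461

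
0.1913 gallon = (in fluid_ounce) 24.49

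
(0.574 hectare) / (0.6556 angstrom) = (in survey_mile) 5.44e+10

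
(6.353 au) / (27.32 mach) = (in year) 3.24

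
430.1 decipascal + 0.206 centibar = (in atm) 0.002458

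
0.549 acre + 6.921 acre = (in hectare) 3.023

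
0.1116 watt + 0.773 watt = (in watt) 0.8846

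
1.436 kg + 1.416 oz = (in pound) 3.254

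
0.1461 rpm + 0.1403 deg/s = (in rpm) 0.1695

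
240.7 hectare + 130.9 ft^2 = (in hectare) 240.7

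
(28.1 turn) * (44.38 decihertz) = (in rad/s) 783.6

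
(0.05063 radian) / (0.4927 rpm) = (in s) 0.9813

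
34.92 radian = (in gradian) 2223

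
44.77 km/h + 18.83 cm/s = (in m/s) 12.62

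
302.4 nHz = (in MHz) 3.024e-13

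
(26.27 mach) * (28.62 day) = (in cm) 2.212e+12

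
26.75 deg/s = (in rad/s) 0.4669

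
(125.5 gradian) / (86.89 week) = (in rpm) 3.582e-07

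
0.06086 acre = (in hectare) 0.02463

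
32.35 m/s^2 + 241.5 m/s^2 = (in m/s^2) 273.9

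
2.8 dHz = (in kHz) 0.00028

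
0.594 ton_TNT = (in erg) 2.485e+16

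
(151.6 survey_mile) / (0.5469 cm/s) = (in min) 7.435e+05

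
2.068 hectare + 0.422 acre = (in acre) 5.532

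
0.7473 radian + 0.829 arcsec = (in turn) 0.1189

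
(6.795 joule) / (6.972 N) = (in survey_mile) 0.0006056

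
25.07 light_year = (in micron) 2.372e+23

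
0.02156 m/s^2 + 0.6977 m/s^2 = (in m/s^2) 0.7193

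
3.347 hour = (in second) 1.205e+04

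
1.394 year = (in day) 508.8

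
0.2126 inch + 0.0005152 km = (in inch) 20.5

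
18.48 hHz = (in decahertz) 184.8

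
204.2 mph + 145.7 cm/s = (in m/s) 92.74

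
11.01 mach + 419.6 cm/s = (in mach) 11.02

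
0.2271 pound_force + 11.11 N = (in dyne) 1.212e+06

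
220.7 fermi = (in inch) 8.689e-12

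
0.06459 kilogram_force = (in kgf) 0.06459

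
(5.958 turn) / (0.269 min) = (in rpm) 22.15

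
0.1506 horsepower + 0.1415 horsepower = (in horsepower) 0.2921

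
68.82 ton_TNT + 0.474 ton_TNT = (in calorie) 6.929e+10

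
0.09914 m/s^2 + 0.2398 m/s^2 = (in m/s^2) 0.3389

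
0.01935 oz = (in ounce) 0.01935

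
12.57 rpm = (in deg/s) 75.42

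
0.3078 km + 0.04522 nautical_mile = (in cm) 3.915e+04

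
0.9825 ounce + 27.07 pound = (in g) 1.231e+04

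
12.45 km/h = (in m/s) 3.458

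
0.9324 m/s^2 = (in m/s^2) 0.9324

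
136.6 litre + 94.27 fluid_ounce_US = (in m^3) 0.1394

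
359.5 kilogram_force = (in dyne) 3.525e+08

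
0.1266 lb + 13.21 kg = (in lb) 29.25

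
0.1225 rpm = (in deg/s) 0.735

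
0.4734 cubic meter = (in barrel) 2.978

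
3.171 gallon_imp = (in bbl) 0.09067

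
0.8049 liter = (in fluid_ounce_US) 27.22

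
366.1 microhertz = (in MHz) 3.661e-10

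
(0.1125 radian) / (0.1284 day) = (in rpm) 9.684e-05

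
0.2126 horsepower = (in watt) 158.5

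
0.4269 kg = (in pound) 0.9412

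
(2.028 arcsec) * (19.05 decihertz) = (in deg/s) 0.001073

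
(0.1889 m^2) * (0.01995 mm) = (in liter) 0.003769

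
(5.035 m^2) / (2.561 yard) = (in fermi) 2.15e+15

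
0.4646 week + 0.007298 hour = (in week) 0.4646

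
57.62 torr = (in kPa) 7.682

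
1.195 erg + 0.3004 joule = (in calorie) 0.0718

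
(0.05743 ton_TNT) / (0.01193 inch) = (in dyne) 7.93e+16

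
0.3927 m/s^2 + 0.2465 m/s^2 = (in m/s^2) 0.6392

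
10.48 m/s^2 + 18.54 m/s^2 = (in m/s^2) 29.02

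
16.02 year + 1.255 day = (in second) 5.053e+08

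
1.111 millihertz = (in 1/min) 0.06666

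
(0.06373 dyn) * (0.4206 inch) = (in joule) 6.808e-09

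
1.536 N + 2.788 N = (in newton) 4.324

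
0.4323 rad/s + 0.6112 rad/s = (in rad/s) 1.043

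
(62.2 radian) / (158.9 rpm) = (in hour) 0.001038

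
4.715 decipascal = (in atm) 4.653e-06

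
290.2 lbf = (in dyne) 1.291e+08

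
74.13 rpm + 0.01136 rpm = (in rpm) 74.14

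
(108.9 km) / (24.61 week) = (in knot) 0.01422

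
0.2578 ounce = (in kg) 0.007309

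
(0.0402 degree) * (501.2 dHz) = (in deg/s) 2.015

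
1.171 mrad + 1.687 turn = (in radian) 10.6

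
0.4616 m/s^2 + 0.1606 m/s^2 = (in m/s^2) 0.6222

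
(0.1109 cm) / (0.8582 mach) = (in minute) 6.325e-08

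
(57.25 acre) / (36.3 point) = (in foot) 5.936e+07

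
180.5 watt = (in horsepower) 0.2421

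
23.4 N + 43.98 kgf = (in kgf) 46.37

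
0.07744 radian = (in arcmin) 266.2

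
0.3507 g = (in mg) 350.7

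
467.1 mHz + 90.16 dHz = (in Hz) 9.483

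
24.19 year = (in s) 7.629e+08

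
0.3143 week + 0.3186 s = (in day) 2.2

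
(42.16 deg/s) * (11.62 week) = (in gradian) 3.292e+08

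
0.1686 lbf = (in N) 0.75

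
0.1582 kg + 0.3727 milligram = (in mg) 1.582e+05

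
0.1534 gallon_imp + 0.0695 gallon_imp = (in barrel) 0.006374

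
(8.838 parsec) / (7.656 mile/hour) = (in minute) 1.328e+15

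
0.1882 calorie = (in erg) 7.874e+06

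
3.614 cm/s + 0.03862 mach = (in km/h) 47.47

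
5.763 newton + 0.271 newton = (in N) 6.034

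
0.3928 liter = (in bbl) 0.002471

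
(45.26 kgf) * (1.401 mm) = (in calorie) 0.1486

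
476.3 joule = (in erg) 4.763e+09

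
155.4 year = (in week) 8103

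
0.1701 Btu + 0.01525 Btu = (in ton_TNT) 4.674e-08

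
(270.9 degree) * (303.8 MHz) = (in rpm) 1.372e+10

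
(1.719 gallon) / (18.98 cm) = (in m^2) 0.03428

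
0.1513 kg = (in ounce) 5.337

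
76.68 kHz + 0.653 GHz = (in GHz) 0.6531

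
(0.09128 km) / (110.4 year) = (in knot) 5.096e-08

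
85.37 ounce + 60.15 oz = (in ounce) 145.5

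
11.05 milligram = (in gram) 0.01105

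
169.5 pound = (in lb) 169.5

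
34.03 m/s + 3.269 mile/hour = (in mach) 0.1042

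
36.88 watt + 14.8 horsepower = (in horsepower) 14.85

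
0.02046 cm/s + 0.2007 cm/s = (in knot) 0.004299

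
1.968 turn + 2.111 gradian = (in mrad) 1.24e+04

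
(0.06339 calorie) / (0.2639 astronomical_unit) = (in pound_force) 1.51e-12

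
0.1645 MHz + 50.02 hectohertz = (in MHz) 0.1695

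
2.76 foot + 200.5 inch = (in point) 1.682e+04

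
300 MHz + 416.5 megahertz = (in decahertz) 7.165e+07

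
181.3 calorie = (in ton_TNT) 1.813e-07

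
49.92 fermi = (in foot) 1.638e-13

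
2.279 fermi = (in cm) 2.279e-13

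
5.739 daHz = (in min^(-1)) 3443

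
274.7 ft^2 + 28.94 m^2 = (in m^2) 54.46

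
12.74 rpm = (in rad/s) 1.334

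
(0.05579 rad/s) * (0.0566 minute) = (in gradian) 12.06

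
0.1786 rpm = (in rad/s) 0.0187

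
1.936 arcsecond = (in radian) 9.386e-06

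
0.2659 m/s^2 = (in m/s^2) 0.2659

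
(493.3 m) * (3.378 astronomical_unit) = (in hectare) 2.493e+10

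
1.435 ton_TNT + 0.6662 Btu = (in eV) 3.747e+28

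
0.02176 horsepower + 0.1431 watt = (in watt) 16.37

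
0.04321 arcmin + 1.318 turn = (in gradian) 527.2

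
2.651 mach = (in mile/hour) 2019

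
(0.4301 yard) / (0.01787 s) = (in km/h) 79.23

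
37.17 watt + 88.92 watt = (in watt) 126.1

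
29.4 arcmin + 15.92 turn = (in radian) 100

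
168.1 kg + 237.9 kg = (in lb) 895.1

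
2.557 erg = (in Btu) 2.424e-10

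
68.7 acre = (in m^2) 2.78e+05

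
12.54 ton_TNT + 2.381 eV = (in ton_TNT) 12.54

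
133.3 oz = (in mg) 3.779e+06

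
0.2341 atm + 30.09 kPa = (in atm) 0.5311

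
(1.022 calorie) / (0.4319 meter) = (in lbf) 2.226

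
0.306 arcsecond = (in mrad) 0.001484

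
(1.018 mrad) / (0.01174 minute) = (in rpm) 0.0138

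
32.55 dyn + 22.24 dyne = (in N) 0.0005479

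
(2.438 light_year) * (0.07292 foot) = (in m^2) 5.126e+14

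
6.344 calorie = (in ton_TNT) 6.344e-09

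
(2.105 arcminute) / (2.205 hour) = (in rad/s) 7.714e-08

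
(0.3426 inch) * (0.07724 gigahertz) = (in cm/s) 6.721e+07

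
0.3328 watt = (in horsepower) 0.0004463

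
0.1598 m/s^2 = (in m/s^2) 0.1598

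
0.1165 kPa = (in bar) 0.001165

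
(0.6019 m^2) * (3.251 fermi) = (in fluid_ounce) 6.617e-11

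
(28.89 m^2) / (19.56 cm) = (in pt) 4.187e+05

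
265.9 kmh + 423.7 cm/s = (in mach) 0.2294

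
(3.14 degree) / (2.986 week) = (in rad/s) 3.035e-08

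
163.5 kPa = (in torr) 1226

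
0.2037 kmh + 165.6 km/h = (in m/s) 46.06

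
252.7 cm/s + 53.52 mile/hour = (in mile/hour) 59.17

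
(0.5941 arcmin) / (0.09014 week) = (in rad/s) 3.17e-09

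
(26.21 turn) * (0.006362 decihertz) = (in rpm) 1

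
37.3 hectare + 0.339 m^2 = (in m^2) 3.73e+05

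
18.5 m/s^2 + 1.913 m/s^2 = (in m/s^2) 20.41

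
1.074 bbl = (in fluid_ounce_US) 5774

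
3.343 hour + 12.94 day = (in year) 0.03583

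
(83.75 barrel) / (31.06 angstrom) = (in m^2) 4.287e+09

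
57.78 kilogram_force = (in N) 566.6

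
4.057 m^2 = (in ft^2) 43.67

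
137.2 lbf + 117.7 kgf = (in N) 1765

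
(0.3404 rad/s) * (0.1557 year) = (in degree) 9.577e+07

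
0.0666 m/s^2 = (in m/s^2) 0.0666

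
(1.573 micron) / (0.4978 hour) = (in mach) 2.578e-12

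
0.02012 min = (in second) 1.207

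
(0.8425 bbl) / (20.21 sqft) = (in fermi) 7.134e+13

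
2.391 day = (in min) 3443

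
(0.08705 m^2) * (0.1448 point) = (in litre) 0.004447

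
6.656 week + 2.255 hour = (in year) 0.1279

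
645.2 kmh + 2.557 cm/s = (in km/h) 645.3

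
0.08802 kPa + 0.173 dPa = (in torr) 0.6603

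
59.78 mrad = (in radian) 0.05978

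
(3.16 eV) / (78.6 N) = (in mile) 4.002e-24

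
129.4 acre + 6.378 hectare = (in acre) 145.2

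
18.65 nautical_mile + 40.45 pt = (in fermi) 3.454e+19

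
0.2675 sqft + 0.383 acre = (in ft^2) 1.668e+04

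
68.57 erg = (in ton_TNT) 1.639e-15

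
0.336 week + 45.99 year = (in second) 1.451e+09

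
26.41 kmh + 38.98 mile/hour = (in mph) 55.39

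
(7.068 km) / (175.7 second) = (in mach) 0.1181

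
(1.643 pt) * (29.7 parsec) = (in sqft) 5.718e+15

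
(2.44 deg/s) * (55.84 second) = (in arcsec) 4.905e+05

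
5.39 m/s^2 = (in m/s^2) 5.39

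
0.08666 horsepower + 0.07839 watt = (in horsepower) 0.08677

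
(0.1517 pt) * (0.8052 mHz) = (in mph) 9.639e-08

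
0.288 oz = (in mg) 8165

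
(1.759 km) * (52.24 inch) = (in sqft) 2.512e+04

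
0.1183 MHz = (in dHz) 1.183e+06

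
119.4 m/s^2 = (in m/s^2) 119.4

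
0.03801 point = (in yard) 1.466e-05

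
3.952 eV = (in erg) 6.332e-12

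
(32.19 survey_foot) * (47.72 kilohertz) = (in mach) 1375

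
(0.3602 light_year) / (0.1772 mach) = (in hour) 1.569e+10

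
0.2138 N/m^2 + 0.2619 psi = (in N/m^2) 1806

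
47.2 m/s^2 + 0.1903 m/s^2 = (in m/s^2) 47.39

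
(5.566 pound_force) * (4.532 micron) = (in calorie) 2.682e-05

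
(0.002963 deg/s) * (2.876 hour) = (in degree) 30.68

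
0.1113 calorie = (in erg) 4.657e+06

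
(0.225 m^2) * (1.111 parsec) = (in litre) 7.713e+18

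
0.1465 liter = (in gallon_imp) 0.03223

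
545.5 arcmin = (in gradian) 10.1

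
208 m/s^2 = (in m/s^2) 208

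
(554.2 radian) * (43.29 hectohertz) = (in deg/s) 1.375e+08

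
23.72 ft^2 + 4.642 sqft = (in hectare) 0.0002635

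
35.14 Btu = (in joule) 3.707e+04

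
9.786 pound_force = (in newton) 43.53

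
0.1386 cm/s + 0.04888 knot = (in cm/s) 2.653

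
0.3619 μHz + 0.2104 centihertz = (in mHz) 2.104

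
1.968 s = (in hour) 0.0005467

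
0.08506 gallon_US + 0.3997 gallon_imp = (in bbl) 0.01345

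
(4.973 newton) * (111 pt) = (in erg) 1.947e+06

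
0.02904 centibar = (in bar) 0.0002904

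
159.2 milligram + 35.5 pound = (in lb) 35.5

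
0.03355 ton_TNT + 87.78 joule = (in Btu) 1.33e+05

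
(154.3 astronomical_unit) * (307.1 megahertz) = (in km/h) 2.552e+22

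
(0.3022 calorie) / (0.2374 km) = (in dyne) 532.6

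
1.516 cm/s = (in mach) 4.452e-05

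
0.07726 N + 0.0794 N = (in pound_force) 0.03522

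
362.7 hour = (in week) 2.159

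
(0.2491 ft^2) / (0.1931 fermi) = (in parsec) 0.003884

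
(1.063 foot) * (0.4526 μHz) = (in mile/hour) 3.28e-07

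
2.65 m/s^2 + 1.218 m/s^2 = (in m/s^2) 3.868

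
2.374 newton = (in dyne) 2.374e+05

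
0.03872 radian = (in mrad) 38.72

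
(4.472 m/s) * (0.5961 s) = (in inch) 105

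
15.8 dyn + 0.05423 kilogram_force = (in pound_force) 0.1196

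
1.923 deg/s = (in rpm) 0.3205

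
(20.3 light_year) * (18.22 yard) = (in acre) 7.907e+14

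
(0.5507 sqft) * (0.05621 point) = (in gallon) 0.000268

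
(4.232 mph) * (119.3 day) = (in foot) 6.398e+07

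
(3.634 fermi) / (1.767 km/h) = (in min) 1.234e-16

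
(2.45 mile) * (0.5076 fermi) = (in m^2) 2.001e-12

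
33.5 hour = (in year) 0.003824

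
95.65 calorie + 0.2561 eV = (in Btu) 0.3793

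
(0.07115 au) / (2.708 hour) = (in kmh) 3.931e+06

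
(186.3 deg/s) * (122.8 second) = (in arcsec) 8.236e+07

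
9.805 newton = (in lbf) 2.204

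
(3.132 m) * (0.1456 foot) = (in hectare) 1.39e-05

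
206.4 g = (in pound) 0.455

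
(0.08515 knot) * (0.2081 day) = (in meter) 787.6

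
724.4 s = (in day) 0.008384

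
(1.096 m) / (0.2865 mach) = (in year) 3.563e-10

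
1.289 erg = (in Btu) 1.222e-10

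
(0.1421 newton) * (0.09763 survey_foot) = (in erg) 4.229e+04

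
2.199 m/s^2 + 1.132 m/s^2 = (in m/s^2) 3.331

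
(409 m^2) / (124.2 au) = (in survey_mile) 1.368e-14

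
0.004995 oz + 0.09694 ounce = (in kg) 0.00289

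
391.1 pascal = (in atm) 0.00386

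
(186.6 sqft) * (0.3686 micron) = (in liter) 0.00639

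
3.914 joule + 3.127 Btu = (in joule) 3303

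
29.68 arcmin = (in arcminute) 29.68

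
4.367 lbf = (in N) 19.43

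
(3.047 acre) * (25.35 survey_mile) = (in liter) 5.031e+11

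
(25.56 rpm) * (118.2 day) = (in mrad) 2.734e+10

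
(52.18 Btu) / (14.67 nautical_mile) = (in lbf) 0.4555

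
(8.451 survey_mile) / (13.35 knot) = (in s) 1980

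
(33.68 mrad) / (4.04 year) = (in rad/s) 2.644e-10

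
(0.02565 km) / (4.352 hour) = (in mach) 4.808e-06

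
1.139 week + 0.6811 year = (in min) 3.695e+05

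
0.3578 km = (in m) 357.8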